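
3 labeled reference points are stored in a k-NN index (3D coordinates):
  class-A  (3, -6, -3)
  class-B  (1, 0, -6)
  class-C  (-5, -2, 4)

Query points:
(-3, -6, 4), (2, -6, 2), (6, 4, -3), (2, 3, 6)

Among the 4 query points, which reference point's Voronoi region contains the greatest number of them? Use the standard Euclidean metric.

(-3, -6, 4) — d² to each: class-A:85, class-B:152, class-C:20 → nearest is class-C
(2, -6, 2) — d² to each: class-A:26, class-B:101, class-C:69 → nearest is class-A
(6, 4, -3) — d² to each: class-A:109, class-B:50, class-C:206 → nearest is class-B
(2, 3, 6) — d² to each: class-A:163, class-B:154, class-C:78 → nearest is class-C
Tally — class-A:1, class-B:1, class-C:2. class-C captures the most (2).

class-C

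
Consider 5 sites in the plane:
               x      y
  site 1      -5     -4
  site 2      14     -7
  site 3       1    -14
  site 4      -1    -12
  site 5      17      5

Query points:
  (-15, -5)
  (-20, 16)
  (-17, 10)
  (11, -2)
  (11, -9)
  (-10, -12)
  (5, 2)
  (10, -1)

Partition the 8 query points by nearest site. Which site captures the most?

(-15, -5) — d² to each: site 1:101, site 2:845, site 3:337, site 4:245, site 5:1124 → nearest is site 1
(-20, 16) — d² to each: site 1:625, site 2:1685, site 3:1341, site 4:1145, site 5:1490 → nearest is site 1
(-17, 10) — d² to each: site 1:340, site 2:1250, site 3:900, site 4:740, site 5:1181 → nearest is site 1
(11, -2) — d² to each: site 1:260, site 2:34, site 3:244, site 4:244, site 5:85 → nearest is site 2
(11, -9) — d² to each: site 1:281, site 2:13, site 3:125, site 4:153, site 5:232 → nearest is site 2
(-10, -12) — d² to each: site 1:89, site 2:601, site 3:125, site 4:81, site 5:1018 → nearest is site 4
(5, 2) — d² to each: site 1:136, site 2:162, site 3:272, site 4:232, site 5:153 → nearest is site 1
(10, -1) — d² to each: site 1:234, site 2:52, site 3:250, site 4:242, site 5:85 → nearest is site 2
Tally — site 1:4, site 2:3, site 4:1. site 1 captures the most (4).

site 1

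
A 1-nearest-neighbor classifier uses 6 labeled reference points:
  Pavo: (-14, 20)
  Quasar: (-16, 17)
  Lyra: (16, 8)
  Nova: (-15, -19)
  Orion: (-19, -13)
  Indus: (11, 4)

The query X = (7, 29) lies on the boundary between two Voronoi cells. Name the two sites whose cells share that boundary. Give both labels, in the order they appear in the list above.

Pavo and Lyra

Squared distances from X to each site:
d²(X, Pavo) = (7−(-14))² + (29−20)² = 441 + 81 = 522
d²(X, Quasar) = (7−(-16))² + (29−17)² = 529 + 144 = 673
d²(X, Lyra) = (7−16)² + (29−8)² = 81 + 441 = 522
d²(X, Nova) = (7−(-15))² + (29−(-19))² = 484 + 2304 = 2788
d²(X, Orion) = (7−(-19))² + (29−(-13))² = 676 + 1764 = 2440
d²(X, Indus) = (7−11)² + (29−4)² = 16 + 625 = 641
X is equidistant from Pavo and Lyra (both at squared distance 522), and every other site is strictly farther — so X lies on the Pavo–Lyra Voronoi edge.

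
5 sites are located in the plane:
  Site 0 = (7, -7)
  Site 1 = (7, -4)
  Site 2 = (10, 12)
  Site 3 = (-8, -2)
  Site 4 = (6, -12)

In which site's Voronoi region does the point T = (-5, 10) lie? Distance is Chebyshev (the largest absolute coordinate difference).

Site 3

d(T, Site 0) = max(12, 17) = 17
d(T, Site 1) = max(12, 14) = 14
d(T, Site 2) = max(15, 2) = 15
d(T, Site 3) = max(3, 12) = 12
d(T, Site 4) = max(11, 22) = 22
Minimum is at Site 3.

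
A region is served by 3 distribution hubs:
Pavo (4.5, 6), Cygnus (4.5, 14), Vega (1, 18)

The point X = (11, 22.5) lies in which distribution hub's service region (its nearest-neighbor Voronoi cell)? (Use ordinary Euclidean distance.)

Since √ is increasing, it suffices to compare squared distances:
d²(X, Pavo) = (11−4.5)² + (22.5−6)² = 42.25 + 272.25 = 314.5
d²(X, Cygnus) = (11−4.5)² + (22.5−14)² = 42.25 + 72.25 = 114.5
d²(X, Vega) = (11−1)² + (22.5−18)² = 100 + 20.25 = 120.25
Minimum is at Cygnus.

Cygnus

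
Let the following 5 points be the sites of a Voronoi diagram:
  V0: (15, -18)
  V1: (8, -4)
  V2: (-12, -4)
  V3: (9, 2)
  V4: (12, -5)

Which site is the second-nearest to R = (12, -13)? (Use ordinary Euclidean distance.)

Since √ is increasing, it suffices to compare squared distances:
|RV0|² = (12−15)² + (-13−(-18))² = 9 + 25 = 34
|RV1|² = (12−8)² + (-13−(-4))² = 16 + 81 = 97
|RV2|² = (12−(-12))² + (-13−(-4))² = 576 + 81 = 657
|RV3|² = (12−9)² + (-13−2)² = 9 + 225 = 234
|RV4|² = (12−12)² + (-13−(-5))² = 0 + 64 = 64
Sorted ascending: V0, V4, V1, … — the second-nearest is V4.

V4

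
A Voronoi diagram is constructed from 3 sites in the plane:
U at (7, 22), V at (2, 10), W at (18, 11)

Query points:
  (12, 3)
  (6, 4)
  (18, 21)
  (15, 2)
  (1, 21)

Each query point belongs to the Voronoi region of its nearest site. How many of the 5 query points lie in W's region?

3

(12, 3) — d² to each: U:386, V:149, W:100 → nearest is W
(6, 4) — d² to each: U:325, V:52, W:193 → nearest is V
(18, 21) — d² to each: U:122, V:377, W:100 → nearest is W
(15, 2) — d² to each: U:464, V:233, W:90 → nearest is W
(1, 21) — d² to each: U:37, V:122, W:389 → nearest is U
3 of the 5 points have W as nearest.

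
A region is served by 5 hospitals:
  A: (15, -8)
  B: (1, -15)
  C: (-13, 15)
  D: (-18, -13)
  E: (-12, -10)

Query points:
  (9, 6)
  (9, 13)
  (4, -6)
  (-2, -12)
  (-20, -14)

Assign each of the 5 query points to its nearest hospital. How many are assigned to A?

2

(9, 6) — d² to each: A:232, B:505, C:565, D:1090, E:697 → nearest is A
(9, 13) — d² to each: A:477, B:848, C:488, D:1405, E:970 → nearest is A
(4, -6) — d² to each: A:125, B:90, C:730, D:533, E:272 → nearest is B
(-2, -12) — d² to each: A:305, B:18, C:850, D:257, E:104 → nearest is B
(-20, -14) — d² to each: A:1261, B:442, C:890, D:5, E:80 → nearest is D
2 of the 5 points have A as nearest.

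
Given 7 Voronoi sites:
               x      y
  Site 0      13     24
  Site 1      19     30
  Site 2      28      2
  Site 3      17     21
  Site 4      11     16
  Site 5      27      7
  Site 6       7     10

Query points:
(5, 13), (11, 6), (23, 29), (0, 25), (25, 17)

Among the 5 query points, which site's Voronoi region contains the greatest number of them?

Site 6

(5, 13) — d² to each: Site 0:185, Site 1:485, Site 2:650, Site 3:208, Site 4:45, Site 5:520, Site 6:13 → nearest is Site 6
(11, 6) — d² to each: Site 0:328, Site 1:640, Site 2:305, Site 3:261, Site 4:100, Site 5:257, Site 6:32 → nearest is Site 6
(23, 29) — d² to each: Site 0:125, Site 1:17, Site 2:754, Site 3:100, Site 4:313, Site 5:500, Site 6:617 → nearest is Site 1
(0, 25) — d² to each: Site 0:170, Site 1:386, Site 2:1313, Site 3:305, Site 4:202, Site 5:1053, Site 6:274 → nearest is Site 0
(25, 17) — d² to each: Site 0:193, Site 1:205, Site 2:234, Site 3:80, Site 4:197, Site 5:104, Site 6:373 → nearest is Site 3
Tally — Site 0:1, Site 1:1, Site 3:1, Site 6:2. Site 6 captures the most (2).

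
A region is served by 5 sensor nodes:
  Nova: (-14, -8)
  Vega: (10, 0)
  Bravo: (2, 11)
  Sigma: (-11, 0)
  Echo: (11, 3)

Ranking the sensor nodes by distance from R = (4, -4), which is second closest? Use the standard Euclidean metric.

Squared Euclidean distances:
d²(R, Nova) = 324 + 16 = 340
d²(R, Vega) = 36 + 16 = 52
d²(R, Bravo) = 4 + 225 = 229
d²(R, Sigma) = 225 + 16 = 241
d²(R, Echo) = 49 + 49 = 98
Sorted ascending: Vega, Echo, Bravo, … — the second-nearest is Echo.

Echo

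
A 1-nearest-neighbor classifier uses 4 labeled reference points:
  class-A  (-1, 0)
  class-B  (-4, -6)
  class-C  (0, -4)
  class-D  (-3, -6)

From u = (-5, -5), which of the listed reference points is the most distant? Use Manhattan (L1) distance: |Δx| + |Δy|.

d(u, class-A) = |-5−(-1)| + |-5−0| = 4 + 5 = 9
d(u, class-B) = |-5−(-4)| + |-5−(-6)| = 1 + 1 = 2
d(u, class-C) = |-5−0| + |-5−(-4)| = 5 + 1 = 6
d(u, class-D) = |-5−(-3)| + |-5−(-6)| = 2 + 1 = 3
The largest is to class-A.

class-A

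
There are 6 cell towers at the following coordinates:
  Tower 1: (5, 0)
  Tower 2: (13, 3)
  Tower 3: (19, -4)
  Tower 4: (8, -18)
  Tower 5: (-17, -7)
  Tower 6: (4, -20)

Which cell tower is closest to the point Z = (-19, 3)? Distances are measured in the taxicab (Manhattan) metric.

Tower 5

d(Z, Tower 1) = |-19−5| + |3−0| = 24 + 3 = 27
d(Z, Tower 2) = |-19−13| + |3−3| = 32 + 0 = 32
d(Z, Tower 3) = |-19−19| + |3−(-4)| = 38 + 7 = 45
d(Z, Tower 4) = |-19−8| + |3−(-18)| = 27 + 21 = 48
d(Z, Tower 5) = |-19−(-17)| + |3−(-7)| = 2 + 10 = 12
d(Z, Tower 6) = |-19−4| + |3−(-20)| = 23 + 23 = 46
Tower 5 is nearest.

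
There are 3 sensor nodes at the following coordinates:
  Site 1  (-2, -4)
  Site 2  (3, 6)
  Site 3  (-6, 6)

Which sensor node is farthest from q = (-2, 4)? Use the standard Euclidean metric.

Squared Euclidean distances:
d²(q, Site 1) = (-2−(-2))² + (4−(-4))² = 0 + 64 = 64
d²(q, Site 2) = (-2−3)² + (4−6)² = 25 + 4 = 29
d²(q, Site 3) = (-2−(-6))² + (4−6)² = 16 + 4 = 20
The largest is to Site 1.

Site 1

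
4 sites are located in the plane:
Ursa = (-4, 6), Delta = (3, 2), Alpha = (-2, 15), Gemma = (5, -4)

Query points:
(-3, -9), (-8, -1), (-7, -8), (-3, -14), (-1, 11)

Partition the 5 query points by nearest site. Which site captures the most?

Gemma

(-3, -9) — d² to each: Ursa:226, Delta:157, Alpha:577, Gemma:89 → nearest is Gemma
(-8, -1) — d² to each: Ursa:65, Delta:130, Alpha:292, Gemma:178 → nearest is Ursa
(-7, -8) — d² to each: Ursa:205, Delta:200, Alpha:554, Gemma:160 → nearest is Gemma
(-3, -14) — d² to each: Ursa:401, Delta:292, Alpha:842, Gemma:164 → nearest is Gemma
(-1, 11) — d² to each: Ursa:34, Delta:97, Alpha:17, Gemma:261 → nearest is Alpha
Tally — Ursa:1, Alpha:1, Gemma:3. Gemma captures the most (3).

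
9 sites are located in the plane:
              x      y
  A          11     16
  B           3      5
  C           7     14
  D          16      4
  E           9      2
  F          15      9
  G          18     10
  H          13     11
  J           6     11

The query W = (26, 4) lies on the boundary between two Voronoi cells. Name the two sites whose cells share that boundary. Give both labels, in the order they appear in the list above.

Squared distances from W to each site:
|WA|² = (26−11)² + (4−16)² = 225 + 144 = 369
|WB|² = (26−3)² + (4−5)² = 529 + 1 = 530
|WC|² = (26−7)² + (4−14)² = 361 + 100 = 461
|WD|² = (26−16)² + (4−4)² = 100 + 0 = 100
|WE|² = (26−9)² + (4−2)² = 289 + 4 = 293
|WF|² = (26−15)² + (4−9)² = 121 + 25 = 146
|WG|² = (26−18)² + (4−10)² = 64 + 36 = 100
|WH|² = (26−13)² + (4−11)² = 169 + 49 = 218
|WJ|² = (26−6)² + (4−11)² = 400 + 49 = 449
W is equidistant from D and G (both at squared distance 100), and every other site is strictly farther — so W lies on the D–G Voronoi edge.

D and G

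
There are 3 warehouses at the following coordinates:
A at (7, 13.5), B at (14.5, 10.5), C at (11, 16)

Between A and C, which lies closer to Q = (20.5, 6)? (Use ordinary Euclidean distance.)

Compare squared distances:
|QA|² = (20.5−7)² + (6−13.5)² = 182.25 + 56.25 = 238.5
|QC|² = (20.5−11)² + (6−16)² = 90.25 + 100 = 190.25
238.5 > 190.25, so C is closer.

C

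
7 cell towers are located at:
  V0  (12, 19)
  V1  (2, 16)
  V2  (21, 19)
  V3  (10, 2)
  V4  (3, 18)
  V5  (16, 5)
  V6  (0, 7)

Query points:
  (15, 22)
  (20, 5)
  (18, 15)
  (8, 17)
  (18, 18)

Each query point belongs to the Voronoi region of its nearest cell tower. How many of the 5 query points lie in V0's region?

2

(15, 22) — d² to each: V0:18, V1:205, V2:45, V3:425, V4:160, V5:290, V6:450 → nearest is V0
(20, 5) — d² to each: V0:260, V1:445, V2:197, V3:109, V4:458, V5:16, V6:404 → nearest is V5
(18, 15) — d² to each: V0:52, V1:257, V2:25, V3:233, V4:234, V5:104, V6:388 → nearest is V2
(8, 17) — d² to each: V0:20, V1:37, V2:173, V3:229, V4:26, V5:208, V6:164 → nearest is V0
(18, 18) — d² to each: V0:37, V1:260, V2:10, V3:320, V4:225, V5:173, V6:445 → nearest is V2
2 of the 5 points have V0 as nearest.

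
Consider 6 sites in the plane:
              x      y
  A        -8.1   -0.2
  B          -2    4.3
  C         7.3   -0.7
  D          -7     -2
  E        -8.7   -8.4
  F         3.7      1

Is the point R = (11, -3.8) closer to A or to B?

B

Compare squared distances:
|RA|² = (11−(-8.1))² + (-3.8−(-0.2))² = 364.81 + 12.96 = 377.77
|RB|² = (11−(-2))² + (-3.8−4.3)² = 169 + 65.61 = 234.61
377.77 > 234.61, so B is closer.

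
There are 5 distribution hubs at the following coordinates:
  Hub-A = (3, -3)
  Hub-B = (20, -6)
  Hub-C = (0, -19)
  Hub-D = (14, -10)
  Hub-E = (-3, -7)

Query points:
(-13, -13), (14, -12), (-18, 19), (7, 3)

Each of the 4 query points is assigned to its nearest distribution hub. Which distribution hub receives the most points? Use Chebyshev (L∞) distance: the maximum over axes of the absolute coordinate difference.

(-13, -13) — d to each: Hub-A:16, Hub-B:33, Hub-C:13, Hub-D:27, Hub-E:10 → nearest is Hub-E
(14, -12) — d to each: Hub-A:11, Hub-B:6, Hub-C:14, Hub-D:2, Hub-E:17 → nearest is Hub-D
(-18, 19) — d to each: Hub-A:22, Hub-B:38, Hub-C:38, Hub-D:32, Hub-E:26 → nearest is Hub-A
(7, 3) — d to each: Hub-A:6, Hub-B:13, Hub-C:22, Hub-D:13, Hub-E:10 → nearest is Hub-A
Tally — Hub-A:2, Hub-D:1, Hub-E:1. Hub-A captures the most (2).

Hub-A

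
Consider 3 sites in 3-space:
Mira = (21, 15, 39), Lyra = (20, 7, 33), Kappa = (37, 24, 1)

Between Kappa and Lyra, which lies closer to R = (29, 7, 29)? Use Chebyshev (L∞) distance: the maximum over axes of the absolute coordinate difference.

Lyra

d(R, Kappa) = max(8, 17, 28) = 28
d(R, Lyra) = max(9, 0, 4) = 9
28 > 9, so Lyra is closer.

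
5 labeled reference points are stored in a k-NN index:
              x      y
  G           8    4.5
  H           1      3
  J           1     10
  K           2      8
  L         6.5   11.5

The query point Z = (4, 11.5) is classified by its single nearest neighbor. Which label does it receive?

L

Since √ is increasing, it suffices to compare squared distances:
|ZG|² = (4−8)² + (11.5−4.5)² = 16 + 49 = 65
|ZH|² = (4−1)² + (11.5−3)² = 9 + 72.25 = 81.25
|ZJ|² = (4−1)² + (11.5−10)² = 9 + 2.25 = 11.25
|ZK|² = (4−2)² + (11.5−8)² = 4 + 12.25 = 16.25
|ZL|² = (4−6.5)² + (11.5−11.5)² = 6.25 + 0 = 6.25
Minimum is at L.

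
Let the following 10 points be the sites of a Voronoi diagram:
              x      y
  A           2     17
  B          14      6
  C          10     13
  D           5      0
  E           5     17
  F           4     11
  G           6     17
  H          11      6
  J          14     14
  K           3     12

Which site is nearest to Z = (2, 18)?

A

Since √ is increasing, it suffices to compare squared distances:
|ZA|² = (2−2)² + (18−17)² = 0 + 1 = 1
|ZB|² = (2−14)² + (18−6)² = 144 + 144 = 288
|ZC|² = (2−10)² + (18−13)² = 64 + 25 = 89
|ZD|² = (2−5)² + (18−0)² = 9 + 324 = 333
|ZE|² = (2−5)² + (18−17)² = 9 + 1 = 10
|ZF|² = (2−4)² + (18−11)² = 4 + 49 = 53
|ZG|² = (2−6)² + (18−17)² = 16 + 1 = 17
|ZH|² = (2−11)² + (18−6)² = 81 + 144 = 225
|ZJ|² = (2−14)² + (18−14)² = 144 + 16 = 160
|ZK|² = (2−3)² + (18−12)² = 1 + 36 = 37
The smallest is to A, so Z lies in the Voronoi region of A.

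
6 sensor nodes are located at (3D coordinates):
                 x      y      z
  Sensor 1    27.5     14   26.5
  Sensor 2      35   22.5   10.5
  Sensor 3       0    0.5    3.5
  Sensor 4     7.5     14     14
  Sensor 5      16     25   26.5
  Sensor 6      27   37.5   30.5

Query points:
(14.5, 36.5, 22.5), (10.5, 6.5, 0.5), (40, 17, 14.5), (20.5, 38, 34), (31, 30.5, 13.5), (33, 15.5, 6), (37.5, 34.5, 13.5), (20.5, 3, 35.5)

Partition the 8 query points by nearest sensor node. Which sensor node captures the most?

Sensor 2

(14.5, 36.5, 22.5) — d² to each: Sensor 1:691.25, Sensor 2:760.25, Sensor 3:1867.25, Sensor 4:627.5, Sensor 5:150.5, Sensor 6:221.25 → nearest is Sensor 5
(10.5, 6.5, 0.5) — d² to each: Sensor 1:1021.25, Sensor 2:956.25, Sensor 3:155.25, Sensor 4:247.5, Sensor 5:1048.5, Sensor 6:2133.25 → nearest is Sensor 3
(40, 17, 14.5) — d² to each: Sensor 1:309.25, Sensor 2:71.25, Sensor 3:1993.25, Sensor 4:1065.5, Sensor 5:784, Sensor 6:845.25 → nearest is Sensor 2
(20.5, 38, 34) — d² to each: Sensor 1:681.25, Sensor 2:1002.75, Sensor 3:2756.75, Sensor 4:1145, Sensor 5:245.5, Sensor 6:54.75 → nearest is Sensor 6
(31, 30.5, 13.5) — d² to each: Sensor 1:453.5, Sensor 2:89, Sensor 3:1961, Sensor 4:824.75, Sensor 5:424.25, Sensor 6:354 → nearest is Sensor 2
(33, 15.5, 6) — d² to each: Sensor 1:452.75, Sensor 2:73.25, Sensor 3:1320.25, Sensor 4:716.5, Sensor 5:799.5, Sensor 6:1120.25 → nearest is Sensor 2
(37.5, 34.5, 13.5) — d² to each: Sensor 1:689.25, Sensor 2:159.25, Sensor 3:2662.25, Sensor 4:1320.5, Sensor 5:721.5, Sensor 6:408.25 → nearest is Sensor 2
(20.5, 3, 35.5) — d² to each: Sensor 1:251, Sensor 2:1215.5, Sensor 3:1450.5, Sensor 4:752.25, Sensor 5:585.25, Sensor 6:1257.5 → nearest is Sensor 1
Tally — Sensor 1:1, Sensor 2:4, Sensor 3:1, Sensor 5:1, Sensor 6:1. Sensor 2 captures the most (4).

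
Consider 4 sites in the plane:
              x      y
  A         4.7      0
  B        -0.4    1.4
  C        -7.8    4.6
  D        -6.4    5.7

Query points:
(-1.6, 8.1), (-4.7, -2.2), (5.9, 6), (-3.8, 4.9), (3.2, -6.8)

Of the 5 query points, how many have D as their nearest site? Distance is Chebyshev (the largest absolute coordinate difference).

2

(-1.6, 8.1) — d to each: A:8.1, B:6.7, C:6.2, D:4.8 → nearest is D
(-4.7, -2.2) — d to each: A:9.4, B:4.3, C:6.8, D:7.9 → nearest is B
(5.9, 6) — d to each: A:6, B:6.3, C:13.7, D:12.3 → nearest is A
(-3.8, 4.9) — d to each: A:8.5, B:3.5, C:4, D:2.6 → nearest is D
(3.2, -6.8) — d to each: A:6.8, B:8.2, C:11.4, D:12.5 → nearest is A
2 of the 5 points have D as nearest.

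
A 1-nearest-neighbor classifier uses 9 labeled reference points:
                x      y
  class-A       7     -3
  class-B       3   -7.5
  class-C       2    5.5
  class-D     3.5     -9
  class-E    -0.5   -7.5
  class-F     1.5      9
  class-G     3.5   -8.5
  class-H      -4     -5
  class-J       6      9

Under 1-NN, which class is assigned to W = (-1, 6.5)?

class-C

Since √ is increasing, it suffices to compare squared distances:
d²(W, class-A) = 64 + 90.25 = 154.25
d²(W, class-B) = 16 + 196 = 212
d²(W, class-C) = 9 + 1 = 10
d²(W, class-D) = 20.25 + 240.25 = 260.5
d²(W, class-E) = 0.25 + 196 = 196.25
d²(W, class-F) = 6.25 + 6.25 = 12.5
d²(W, class-G) = 20.25 + 225 = 245.25
d²(W, class-H) = 9 + 132.25 = 141.25
d²(W, class-J) = 49 + 6.25 = 55.25
Minimum is at class-C.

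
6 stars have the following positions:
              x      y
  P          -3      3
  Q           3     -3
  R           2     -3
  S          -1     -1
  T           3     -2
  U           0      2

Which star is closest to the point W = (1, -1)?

S

Squared Euclidean distances:
|WP|² = (1−(-3))² + (-1−3)² = 16 + 16 = 32
|WQ|² = (1−3)² + (-1−(-3))² = 4 + 4 = 8
|WR|² = (1−2)² + (-1−(-3))² = 1 + 4 = 5
|WS|² = (1−(-1))² + (-1−(-1))² = 4 + 0 = 4
|WT|² = (1−3)² + (-1−(-2))² = 4 + 1 = 5
|WU|² = (1−0)² + (-1−2)² = 1 + 9 = 10
Minimum is at S.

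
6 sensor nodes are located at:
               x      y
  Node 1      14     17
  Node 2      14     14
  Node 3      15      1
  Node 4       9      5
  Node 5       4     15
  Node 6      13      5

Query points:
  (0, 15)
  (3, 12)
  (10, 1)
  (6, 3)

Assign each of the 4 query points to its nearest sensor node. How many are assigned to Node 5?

2

(0, 15) — d² to each: Node 1:200, Node 2:197, Node 3:421, Node 4:181, Node 5:16, Node 6:269 → nearest is Node 5
(3, 12) — d² to each: Node 1:146, Node 2:125, Node 3:265, Node 4:85, Node 5:10, Node 6:149 → nearest is Node 5
(10, 1) — d² to each: Node 1:272, Node 2:185, Node 3:25, Node 4:17, Node 5:232, Node 6:25 → nearest is Node 4
(6, 3) — d² to each: Node 1:260, Node 2:185, Node 3:85, Node 4:13, Node 5:148, Node 6:53 → nearest is Node 4
2 of the 4 points have Node 5 as nearest.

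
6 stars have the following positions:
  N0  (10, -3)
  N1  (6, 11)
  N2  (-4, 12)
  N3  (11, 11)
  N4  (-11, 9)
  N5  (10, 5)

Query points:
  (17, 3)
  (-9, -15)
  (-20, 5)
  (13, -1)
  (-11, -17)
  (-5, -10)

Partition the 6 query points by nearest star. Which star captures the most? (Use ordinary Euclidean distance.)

(17, 3) — d² to each: N0:85, N1:185, N2:522, N3:100, N4:820, N5:53 → nearest is N5
(-9, -15) — d² to each: N0:505, N1:901, N2:754, N3:1076, N4:580, N5:761 → nearest is N0
(-20, 5) — d² to each: N0:964, N1:712, N2:305, N3:997, N4:97, N5:900 → nearest is N4
(13, -1) — d² to each: N0:13, N1:193, N2:458, N3:148, N4:676, N5:45 → nearest is N0
(-11, -17) — d² to each: N0:637, N1:1073, N2:890, N3:1268, N4:676, N5:925 → nearest is N0
(-5, -10) — d² to each: N0:274, N1:562, N2:485, N3:697, N4:397, N5:450 → nearest is N0
Tally — N0:4, N4:1, N5:1. N0 captures the most (4).

N0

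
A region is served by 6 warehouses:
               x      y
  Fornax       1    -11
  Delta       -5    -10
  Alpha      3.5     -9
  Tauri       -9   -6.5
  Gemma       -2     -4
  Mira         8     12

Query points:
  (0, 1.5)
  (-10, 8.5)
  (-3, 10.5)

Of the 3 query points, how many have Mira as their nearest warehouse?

(0, 1.5) — d² to each: Fornax:157.25, Delta:157.25, Alpha:122.5, Tauri:145, Gemma:34.25, Mira:174.25 → nearest is Gemma
(-10, 8.5) — d² to each: Fornax:501.25, Delta:367.25, Alpha:488.5, Tauri:226, Gemma:220.25, Mira:336.25 → nearest is Gemma
(-3, 10.5) — d² to each: Fornax:478.25, Delta:424.25, Alpha:422.5, Tauri:325, Gemma:211.25, Mira:123.25 → nearest is Mira
1 of the 3 points has Mira as nearest.

1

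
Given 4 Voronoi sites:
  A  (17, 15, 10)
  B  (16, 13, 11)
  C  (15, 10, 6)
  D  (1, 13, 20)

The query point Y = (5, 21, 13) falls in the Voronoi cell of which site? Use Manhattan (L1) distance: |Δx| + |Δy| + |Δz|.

D

d(Y,A) = 12 + 6 + 3 = 21
d(Y,B) = 11 + 8 + 2 = 21
d(Y,C) = 10 + 11 + 7 = 28
d(Y,D) = 4 + 8 + 7 = 19
The smallest is to D, so Y lies in the Voronoi region of D.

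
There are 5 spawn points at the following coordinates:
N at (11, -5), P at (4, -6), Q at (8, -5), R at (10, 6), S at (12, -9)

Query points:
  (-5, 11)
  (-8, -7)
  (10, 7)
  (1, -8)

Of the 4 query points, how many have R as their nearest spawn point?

2

(-5, 11) — d² to each: N:512, P:370, Q:425, R:250, S:689 → nearest is R
(-8, -7) — d² to each: N:365, P:145, Q:260, R:493, S:404 → nearest is P
(10, 7) — d² to each: N:145, P:205, Q:148, R:1, S:260 → nearest is R
(1, -8) — d² to each: N:109, P:13, Q:58, R:277, S:122 → nearest is P
2 of the 4 points have R as nearest.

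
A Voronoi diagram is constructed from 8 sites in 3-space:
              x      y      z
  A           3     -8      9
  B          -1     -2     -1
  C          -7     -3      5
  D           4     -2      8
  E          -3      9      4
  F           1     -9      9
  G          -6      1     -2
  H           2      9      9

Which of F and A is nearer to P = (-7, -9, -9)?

F

Compare squared distances:
|PF|² = (-7−1)² + (-9−(-9))² + (-9−9)² = 64 + 0 + 324 = 388
|PA|² = (-7−3)² + (-9−(-8))² + (-9−9)² = 100 + 1 + 324 = 425
388 < 425, so F is closer.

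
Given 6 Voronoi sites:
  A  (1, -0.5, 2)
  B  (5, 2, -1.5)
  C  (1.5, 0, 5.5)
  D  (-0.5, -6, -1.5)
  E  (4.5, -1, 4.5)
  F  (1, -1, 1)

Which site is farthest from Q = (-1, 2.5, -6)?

E

Compare squared distances (the ordering matches that of the actual distances):
|QA|² = (-1−1)² + (2.5−(-0.5))² + (-6−2)² = 4 + 9 + 64 = 77
|QB|² = (-1−5)² + (2.5−2)² + (-6−(-1.5))² = 36 + 0.25 + 20.25 = 56.5
|QC|² = (-1−1.5)² + (2.5−0)² + (-6−5.5)² = 6.25 + 6.25 + 132.25 = 144.75
|QD|² = (-1−(-0.5))² + (2.5−(-6))² + (-6−(-1.5))² = 0.25 + 72.25 + 20.25 = 92.75
|QE|² = (-1−4.5)² + (2.5−(-1))² + (-6−4.5)² = 30.25 + 12.25 + 110.25 = 152.75
|QF|² = (-1−1)² + (2.5−(-1))² + (-6−1)² = 4 + 12.25 + 49 = 65.25
The largest is to E.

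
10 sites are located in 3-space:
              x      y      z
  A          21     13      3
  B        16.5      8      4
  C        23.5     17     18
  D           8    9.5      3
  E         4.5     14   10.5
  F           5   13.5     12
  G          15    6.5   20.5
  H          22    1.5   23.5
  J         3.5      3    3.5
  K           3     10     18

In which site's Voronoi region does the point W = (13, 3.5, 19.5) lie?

Compare squared distances (the ordering matches that of the actual distances):
|WA|² = (13−21)² + (3.5−13)² + (19.5−3)² = 64 + 90.25 + 272.25 = 426.5
|WB|² = (13−16.5)² + (3.5−8)² + (19.5−4)² = 12.25 + 20.25 + 240.25 = 272.75
|WC|² = (13−23.5)² + (3.5−17)² + (19.5−18)² = 110.25 + 182.25 + 2.25 = 294.75
|WD|² = (13−8)² + (3.5−9.5)² + (19.5−3)² = 25 + 36 + 272.25 = 333.25
|WE|² = (13−4.5)² + (3.5−14)² + (19.5−10.5)² = 72.25 + 110.25 + 81 = 263.5
|WF|² = (13−5)² + (3.5−13.5)² + (19.5−12)² = 64 + 100 + 56.25 = 220.25
|WG|² = (13−15)² + (3.5−6.5)² + (19.5−20.5)² = 4 + 9 + 1 = 14
|WH|² = (13−22)² + (3.5−1.5)² + (19.5−23.5)² = 81 + 4 + 16 = 101
|WJ|² = (13−3.5)² + (3.5−3)² + (19.5−3.5)² = 90.25 + 0.25 + 256 = 346.5
|WK|² = (13−3)² + (3.5−10)² + (19.5−18)² = 100 + 42.25 + 2.25 = 144.5
G is nearest.

G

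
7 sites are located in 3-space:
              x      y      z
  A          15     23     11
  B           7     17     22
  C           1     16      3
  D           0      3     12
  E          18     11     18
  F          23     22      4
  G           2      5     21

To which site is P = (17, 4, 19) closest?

Squared Euclidean distances:
|PA|² = 4 + 361 + 64 = 429
|PB|² = 100 + 169 + 9 = 278
|PC|² = 256 + 144 + 256 = 656
|PD|² = 289 + 1 + 49 = 339
|PE|² = 1 + 49 + 1 = 51
|PF|² = 36 + 324 + 225 = 585
|PG|² = 225 + 1 + 4 = 230
Minimum is at E.

E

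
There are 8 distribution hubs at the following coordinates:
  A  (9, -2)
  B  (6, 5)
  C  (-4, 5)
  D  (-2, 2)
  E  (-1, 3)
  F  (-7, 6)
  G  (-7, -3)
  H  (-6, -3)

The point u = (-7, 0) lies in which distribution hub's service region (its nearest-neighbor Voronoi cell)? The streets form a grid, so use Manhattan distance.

d(u,A) = |-7−9| + |0−(-2)| = 16 + 2 = 18
d(u,B) = |-7−6| + |0−5| = 13 + 5 = 18
d(u,C) = |-7−(-4)| + |0−5| = 3 + 5 = 8
d(u,D) = |-7−(-2)| + |0−2| = 5 + 2 = 7
d(u,E) = |-7−(-1)| + |0−3| = 6 + 3 = 9
d(u,F) = |-7−(-7)| + |0−6| = 0 + 6 = 6
d(u,G) = |-7−(-7)| + |0−(-3)| = 0 + 3 = 3
d(u,H) = |-7−(-6)| + |0−(-3)| = 1 + 3 = 4
G is nearest.

G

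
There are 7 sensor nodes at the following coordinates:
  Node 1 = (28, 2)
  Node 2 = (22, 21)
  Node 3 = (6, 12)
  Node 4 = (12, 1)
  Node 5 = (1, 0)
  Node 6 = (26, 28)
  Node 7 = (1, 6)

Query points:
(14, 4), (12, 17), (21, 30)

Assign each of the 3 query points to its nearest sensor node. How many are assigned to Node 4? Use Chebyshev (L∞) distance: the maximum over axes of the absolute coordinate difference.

(14, 4) — d to each: Node 1:14, Node 2:17, Node 3:8, Node 4:3, Node 5:13, Node 6:24, Node 7:13 → nearest is Node 4
(12, 17) — d to each: Node 1:16, Node 2:10, Node 3:6, Node 4:16, Node 5:17, Node 6:14, Node 7:11 → nearest is Node 3
(21, 30) — d to each: Node 1:28, Node 2:9, Node 3:18, Node 4:29, Node 5:30, Node 6:5, Node 7:24 → nearest is Node 6
1 of the 3 points has Node 4 as nearest.

1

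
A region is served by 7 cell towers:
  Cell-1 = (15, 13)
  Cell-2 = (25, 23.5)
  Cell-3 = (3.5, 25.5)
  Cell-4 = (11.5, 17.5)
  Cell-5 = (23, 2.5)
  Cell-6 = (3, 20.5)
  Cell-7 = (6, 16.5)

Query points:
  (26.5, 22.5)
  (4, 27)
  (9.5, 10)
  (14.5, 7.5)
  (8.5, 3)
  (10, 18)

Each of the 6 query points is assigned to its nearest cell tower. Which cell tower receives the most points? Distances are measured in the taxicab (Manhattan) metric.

Cell-1

(26.5, 22.5) — d to each: Cell-1:21, Cell-2:2.5, Cell-3:26, Cell-4:20, Cell-5:23.5, Cell-6:25.5, Cell-7:26.5 → nearest is Cell-2
(4, 27) — d to each: Cell-1:25, Cell-2:24.5, Cell-3:2, Cell-4:17, Cell-5:43.5, Cell-6:7.5, Cell-7:12.5 → nearest is Cell-3
(9.5, 10) — d to each: Cell-1:8.5, Cell-2:29, Cell-3:21.5, Cell-4:9.5, Cell-5:21, Cell-6:17, Cell-7:10 → nearest is Cell-1
(14.5, 7.5) — d to each: Cell-1:6, Cell-2:26.5, Cell-3:29, Cell-4:13, Cell-5:13.5, Cell-6:24.5, Cell-7:17.5 → nearest is Cell-1
(8.5, 3) — d to each: Cell-1:16.5, Cell-2:37, Cell-3:27.5, Cell-4:17.5, Cell-5:15, Cell-6:23, Cell-7:16 → nearest is Cell-5
(10, 18) — d to each: Cell-1:10, Cell-2:20.5, Cell-3:14, Cell-4:2, Cell-5:28.5, Cell-6:9.5, Cell-7:5.5 → nearest is Cell-4
Tally — Cell-1:2, Cell-2:1, Cell-3:1, Cell-4:1, Cell-5:1. Cell-1 captures the most (2).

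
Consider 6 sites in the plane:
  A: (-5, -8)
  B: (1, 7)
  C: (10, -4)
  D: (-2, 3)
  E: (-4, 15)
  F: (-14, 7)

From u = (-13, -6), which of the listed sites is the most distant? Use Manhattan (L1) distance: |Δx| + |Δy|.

d(u,A) = |-13−(-5)| + |-6−(-8)| = 8 + 2 = 10
d(u,B) = |-13−1| + |-6−7| = 14 + 13 = 27
d(u,C) = |-13−10| + |-6−(-4)| = 23 + 2 = 25
d(u,D) = |-13−(-2)| + |-6−3| = 11 + 9 = 20
d(u,E) = |-13−(-4)| + |-6−15| = 9 + 21 = 30
d(u,F) = |-13−(-14)| + |-6−7| = 1 + 13 = 14
The largest is to E.

E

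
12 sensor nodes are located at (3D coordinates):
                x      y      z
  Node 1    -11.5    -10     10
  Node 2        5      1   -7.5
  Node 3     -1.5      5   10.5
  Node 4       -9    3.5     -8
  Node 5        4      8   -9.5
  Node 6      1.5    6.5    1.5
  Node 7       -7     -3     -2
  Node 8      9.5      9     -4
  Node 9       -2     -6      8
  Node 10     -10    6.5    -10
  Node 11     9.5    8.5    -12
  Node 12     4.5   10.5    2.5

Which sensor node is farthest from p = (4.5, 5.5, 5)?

Node 1

Compare squared distances (the ordering matches that of the actual distances):
d²(p, Node 1) = (4.5−(-11.5))² + (5.5−(-10))² + (5−10)² = 256 + 240.25 + 25 = 521.25
d²(p, Node 2) = (4.5−5)² + (5.5−1)² + (5−(-7.5))² = 0.25 + 20.25 + 156.25 = 176.75
d²(p, Node 3) = (4.5−(-1.5))² + (5.5−5)² + (5−10.5)² = 36 + 0.25 + 30.25 = 66.5
d²(p, Node 4) = (4.5−(-9))² + (5.5−3.5)² + (5−(-8))² = 182.25 + 4 + 169 = 355.25
d²(p, Node 5) = (4.5−4)² + (5.5−8)² + (5−(-9.5))² = 0.25 + 6.25 + 210.25 = 216.75
d²(p, Node 6) = (4.5−1.5)² + (5.5−6.5)² + (5−1.5)² = 9 + 1 + 12.25 = 22.25
d²(p, Node 7) = (4.5−(-7))² + (5.5−(-3))² + (5−(-2))² = 132.25 + 72.25 + 49 = 253.5
d²(p, Node 8) = (4.5−9.5)² + (5.5−9)² + (5−(-4))² = 25 + 12.25 + 81 = 118.25
d²(p, Node 9) = (4.5−(-2))² + (5.5−(-6))² + (5−8)² = 42.25 + 132.25 + 9 = 183.5
d²(p, Node 10) = (4.5−(-10))² + (5.5−6.5)² + (5−(-10))² = 210.25 + 1 + 225 = 436.25
d²(p, Node 11) = (4.5−9.5)² + (5.5−8.5)² + (5−(-12))² = 25 + 9 + 289 = 323
d²(p, Node 12) = (4.5−4.5)² + (5.5−10.5)² + (5−2.5)² = 0 + 25 + 6.25 = 31.25
The largest is to Node 1.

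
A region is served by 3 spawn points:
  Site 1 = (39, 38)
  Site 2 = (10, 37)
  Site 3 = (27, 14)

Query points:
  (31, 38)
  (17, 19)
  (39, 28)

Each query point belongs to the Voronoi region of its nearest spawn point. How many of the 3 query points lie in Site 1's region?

(31, 38) — d² to each: Site 1:64, Site 2:442, Site 3:592 → nearest is Site 1
(17, 19) — d² to each: Site 1:845, Site 2:373, Site 3:125 → nearest is Site 3
(39, 28) — d² to each: Site 1:100, Site 2:922, Site 3:340 → nearest is Site 1
2 of the 3 points have Site 1 as nearest.

2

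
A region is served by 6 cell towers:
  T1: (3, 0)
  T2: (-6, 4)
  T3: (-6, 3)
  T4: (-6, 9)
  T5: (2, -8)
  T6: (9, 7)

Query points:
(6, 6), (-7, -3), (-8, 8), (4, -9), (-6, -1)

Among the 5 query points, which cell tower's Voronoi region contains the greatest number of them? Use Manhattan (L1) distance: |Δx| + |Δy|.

T3

(6, 6) — d to each: T1:9, T2:14, T3:15, T4:15, T5:18, T6:4 → nearest is T6
(-7, -3) — d to each: T1:13, T2:8, T3:7, T4:13, T5:14, T6:26 → nearest is T3
(-8, 8) — d to each: T1:19, T2:6, T3:7, T4:3, T5:26, T6:18 → nearest is T4
(4, -9) — d to each: T1:10, T2:23, T3:22, T4:28, T5:3, T6:21 → nearest is T5
(-6, -1) — d to each: T1:10, T2:5, T3:4, T4:10, T5:15, T6:23 → nearest is T3
Tally — T3:2, T4:1, T5:1, T6:1. T3 captures the most (2).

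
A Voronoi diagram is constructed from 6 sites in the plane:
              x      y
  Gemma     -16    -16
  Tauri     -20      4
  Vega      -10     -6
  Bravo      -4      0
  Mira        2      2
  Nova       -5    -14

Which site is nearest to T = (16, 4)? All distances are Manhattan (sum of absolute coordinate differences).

d(T, Gemma) = |16−(-16)| + |4−(-16)| = 32 + 20 = 52
d(T, Tauri) = |16−(-20)| + |4−4| = 36 + 0 = 36
d(T, Vega) = |16−(-10)| + |4−(-6)| = 26 + 10 = 36
d(T, Bravo) = |16−(-4)| + |4−0| = 20 + 4 = 24
d(T, Mira) = |16−2| + |4−2| = 14 + 2 = 16
d(T, Nova) = |16−(-5)| + |4−(-14)| = 21 + 18 = 39
The smallest is to Mira, so T lies in the Voronoi region of Mira.

Mira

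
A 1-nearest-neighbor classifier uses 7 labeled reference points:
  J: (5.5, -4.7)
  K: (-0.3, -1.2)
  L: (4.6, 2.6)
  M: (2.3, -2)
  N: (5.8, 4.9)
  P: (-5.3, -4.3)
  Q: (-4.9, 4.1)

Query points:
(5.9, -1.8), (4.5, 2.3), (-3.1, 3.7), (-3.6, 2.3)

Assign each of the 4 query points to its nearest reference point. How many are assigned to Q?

(5.9, -1.8) — d² to each: J:8.57, K:38.8, L:21.05, M:13, N:44.9, P:131.69, Q:151.45 → nearest is J
(4.5, 2.3) — d² to each: J:50, K:35.29, L:0.1, M:23.33, N:8.45, P:139.6, Q:91.6 → nearest is L
(-3.1, 3.7) — d² to each: J:144.52, K:31.85, L:60.5, M:61.65, N:80.65, P:68.84, Q:3.4 → nearest is Q
(-3.6, 2.3) — d² to each: J:131.81, K:23.14, L:67.33, M:53.3, N:95.12, P:46.45, Q:4.93 → nearest is Q
2 of the 4 points have Q as nearest.

2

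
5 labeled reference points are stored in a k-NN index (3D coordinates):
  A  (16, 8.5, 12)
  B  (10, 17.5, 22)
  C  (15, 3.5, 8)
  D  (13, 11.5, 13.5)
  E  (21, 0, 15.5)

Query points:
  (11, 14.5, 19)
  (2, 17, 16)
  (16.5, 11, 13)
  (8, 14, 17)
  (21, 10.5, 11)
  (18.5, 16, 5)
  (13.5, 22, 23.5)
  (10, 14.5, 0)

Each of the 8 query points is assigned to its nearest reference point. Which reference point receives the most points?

(11, 14.5, 19) — d² to each: A:110, B:19, C:258, D:43.25, E:322.5 → nearest is B
(2, 17, 16) — d² to each: A:284.25, B:100.25, C:415.25, D:157.5, E:650.25 → nearest is B
(16.5, 11, 13) — d² to each: A:7.5, B:165.5, C:83.5, D:12.75, E:147.5 → nearest is A
(8, 14, 17) — d² to each: A:119.25, B:41.25, C:240.25, D:43.5, E:367.25 → nearest is B
(21, 10.5, 11) — d² to each: A:30, B:291, C:94, D:71.25, E:130.5 → nearest is A
(18.5, 16, 5) — d² to each: A:111.5, B:363.5, C:177.5, D:122.75, E:372.5 → nearest is A
(13.5, 22, 23.5) — d² to each: A:320.75, B:34.75, C:584.75, D:210.5, E:604.25 → nearest is B
(10, 14.5, 0) — d² to each: A:216, B:493, C:210, D:200.25, E:571.5 → nearest is D
Tally — A:3, B:4, D:1. B captures the most (4).

B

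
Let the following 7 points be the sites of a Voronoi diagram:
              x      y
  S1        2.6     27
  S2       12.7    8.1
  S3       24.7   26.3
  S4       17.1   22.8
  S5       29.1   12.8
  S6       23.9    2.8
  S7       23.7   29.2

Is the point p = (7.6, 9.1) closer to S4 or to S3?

S4

Compare squared distances:
|pS4|² = (7.6−17.1)² + (9.1−22.8)² = 90.25 + 187.69 = 277.94
|pS3|² = (7.6−24.7)² + (9.1−26.3)² = 292.41 + 295.84 = 588.25
277.94 < 588.25, so S4 is closer.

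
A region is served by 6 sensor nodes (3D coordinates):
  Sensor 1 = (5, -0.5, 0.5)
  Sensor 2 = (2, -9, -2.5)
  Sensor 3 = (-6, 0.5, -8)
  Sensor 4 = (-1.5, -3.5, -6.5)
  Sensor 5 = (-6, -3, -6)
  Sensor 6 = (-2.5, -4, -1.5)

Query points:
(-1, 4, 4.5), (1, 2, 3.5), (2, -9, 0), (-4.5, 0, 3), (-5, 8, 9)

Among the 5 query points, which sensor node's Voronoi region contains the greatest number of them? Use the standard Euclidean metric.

(-1, 4, 4.5) — d² to each: Sensor 1:72.25, Sensor 2:227, Sensor 3:193.5, Sensor 4:177.5, Sensor 5:184.25, Sensor 6:102.25 → nearest is Sensor 1
(1, 2, 3.5) — d² to each: Sensor 1:31.25, Sensor 2:158, Sensor 3:183.5, Sensor 4:136.5, Sensor 5:164.25, Sensor 6:73.25 → nearest is Sensor 1
(2, -9, 0) — d² to each: Sensor 1:81.5, Sensor 2:6.25, Sensor 3:218.25, Sensor 4:84.75, Sensor 5:136, Sensor 6:47.5 → nearest is Sensor 2
(-4.5, 0, 3) — d² to each: Sensor 1:96.75, Sensor 2:153.5, Sensor 3:123.5, Sensor 4:111.5, Sensor 5:92.25, Sensor 6:40.25 → nearest is Sensor 6
(-5, 8, 9) — d² to each: Sensor 1:244.5, Sensor 2:470.25, Sensor 3:346.25, Sensor 4:384.75, Sensor 5:347, Sensor 6:260.5 → nearest is Sensor 1
Tally — Sensor 1:3, Sensor 2:1, Sensor 6:1. Sensor 1 captures the most (3).

Sensor 1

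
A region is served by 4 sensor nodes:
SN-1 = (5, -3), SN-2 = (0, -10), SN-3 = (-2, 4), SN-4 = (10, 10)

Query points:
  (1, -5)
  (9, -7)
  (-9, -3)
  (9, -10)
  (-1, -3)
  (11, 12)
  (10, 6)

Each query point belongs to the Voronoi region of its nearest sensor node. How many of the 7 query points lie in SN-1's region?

(1, -5) — d² to each: SN-1:20, SN-2:26, SN-3:90, SN-4:306 → nearest is SN-1
(9, -7) — d² to each: SN-1:32, SN-2:90, SN-3:242, SN-4:290 → nearest is SN-1
(-9, -3) — d² to each: SN-1:196, SN-2:130, SN-3:98, SN-4:530 → nearest is SN-3
(9, -10) — d² to each: SN-1:65, SN-2:81, SN-3:317, SN-4:401 → nearest is SN-1
(-1, -3) — d² to each: SN-1:36, SN-2:50, SN-3:50, SN-4:290 → nearest is SN-1
(11, 12) — d² to each: SN-1:261, SN-2:605, SN-3:233, SN-4:5 → nearest is SN-4
(10, 6) — d² to each: SN-1:106, SN-2:356, SN-3:148, SN-4:16 → nearest is SN-4
4 of the 7 points have SN-1 as nearest.

4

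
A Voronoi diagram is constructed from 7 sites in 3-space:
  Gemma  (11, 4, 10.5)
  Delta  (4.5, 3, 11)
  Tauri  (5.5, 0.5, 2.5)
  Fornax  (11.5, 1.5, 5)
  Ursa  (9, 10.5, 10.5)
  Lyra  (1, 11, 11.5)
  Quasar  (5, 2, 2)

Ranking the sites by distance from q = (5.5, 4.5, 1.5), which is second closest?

Compare squared distances (the ordering matches that of the actual distances):
d²(q, Gemma) = (5.5−11)² + (4.5−4)² + (1.5−10.5)² = 30.25 + 0.25 + 81 = 111.5
d²(q, Delta) = (5.5−4.5)² + (4.5−3)² + (1.5−11)² = 1 + 2.25 + 90.25 = 93.5
d²(q, Tauri) = (5.5−5.5)² + (4.5−0.5)² + (1.5−2.5)² = 0 + 16 + 1 = 17
d²(q, Fornax) = (5.5−11.5)² + (4.5−1.5)² + (1.5−5)² = 36 + 9 + 12.25 = 57.25
d²(q, Ursa) = (5.5−9)² + (4.5−10.5)² + (1.5−10.5)² = 12.25 + 36 + 81 = 129.25
d²(q, Lyra) = (5.5−1)² + (4.5−11)² + (1.5−11.5)² = 20.25 + 42.25 + 100 = 162.5
d²(q, Quasar) = (5.5−5)² + (4.5−2)² + (1.5−2)² = 0.25 + 6.25 + 0.25 = 6.75
Sorted ascending: Quasar, Tauri, Fornax, … — the second-nearest is Tauri.

Tauri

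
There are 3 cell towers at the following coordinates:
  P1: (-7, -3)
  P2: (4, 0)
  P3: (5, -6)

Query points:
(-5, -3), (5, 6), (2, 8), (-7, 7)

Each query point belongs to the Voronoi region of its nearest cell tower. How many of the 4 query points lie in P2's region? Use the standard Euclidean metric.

(-5, -3) — d² to each: P1:4, P2:90, P3:109 → nearest is P1
(5, 6) — d² to each: P1:225, P2:37, P3:144 → nearest is P2
(2, 8) — d² to each: P1:202, P2:68, P3:205 → nearest is P2
(-7, 7) — d² to each: P1:100, P2:170, P3:313 → nearest is P1
2 of the 4 points have P2 as nearest.

2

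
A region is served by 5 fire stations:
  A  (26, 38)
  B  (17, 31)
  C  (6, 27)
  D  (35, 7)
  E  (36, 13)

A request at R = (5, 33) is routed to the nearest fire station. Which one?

Since √ is increasing, it suffices to compare squared distances:
|RA|² = (5−26)² + (33−38)² = 441 + 25 = 466
|RB|² = (5−17)² + (33−31)² = 144 + 4 = 148
|RC|² = (5−6)² + (33−27)² = 1 + 36 = 37
|RD|² = (5−35)² + (33−7)² = 900 + 676 = 1576
|RE|² = (5−36)² + (33−13)² = 961 + 400 = 1361
The smallest is to C, so R lies in the Voronoi region of C.

C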